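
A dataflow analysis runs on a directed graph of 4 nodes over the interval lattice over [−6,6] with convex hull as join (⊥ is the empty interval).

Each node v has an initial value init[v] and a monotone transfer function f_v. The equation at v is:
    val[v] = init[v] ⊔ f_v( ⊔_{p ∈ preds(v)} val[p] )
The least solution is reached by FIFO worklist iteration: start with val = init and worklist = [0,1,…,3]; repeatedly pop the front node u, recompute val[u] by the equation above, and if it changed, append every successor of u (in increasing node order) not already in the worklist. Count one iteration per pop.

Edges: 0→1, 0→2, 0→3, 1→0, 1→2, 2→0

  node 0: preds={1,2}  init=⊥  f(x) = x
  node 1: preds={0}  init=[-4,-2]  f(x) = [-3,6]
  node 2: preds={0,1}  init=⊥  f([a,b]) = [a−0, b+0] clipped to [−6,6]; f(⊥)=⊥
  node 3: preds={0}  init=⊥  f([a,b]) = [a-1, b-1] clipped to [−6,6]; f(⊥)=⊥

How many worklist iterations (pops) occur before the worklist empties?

8

Trace (8 dequeues):
  [1] u=0 | in [-4,-2] | out [-4,-2] | prev ⊥ | push {}
  [2] u=1 | in [-4,-2] | out [-4,6] | prev [-4,-2] | push {0}
  [3] u=2 | in [-4,6] | out [-4,6] | prev ⊥ | push {}
  [4] u=3 | in [-4,-2] | out [-5,-3] | prev ⊥ | push {}
  [5] u=0 | in [-4,6] | out [-4,6] | prev [-4,-2] | push {1,2,3}
  [6] u=1 | in [-4,6] | out [-4,6] | ==
  [7] u=2 | in [-4,6] | out [-4,6] | ==
  [8] u=3 | in [-4,6] | out [-5,5] | prev [-5,-3] | push {}

Converged values:
  [0] [-4,6]
  [1] [-4,6]
  [2] [-4,6]
  [3] [-5,5]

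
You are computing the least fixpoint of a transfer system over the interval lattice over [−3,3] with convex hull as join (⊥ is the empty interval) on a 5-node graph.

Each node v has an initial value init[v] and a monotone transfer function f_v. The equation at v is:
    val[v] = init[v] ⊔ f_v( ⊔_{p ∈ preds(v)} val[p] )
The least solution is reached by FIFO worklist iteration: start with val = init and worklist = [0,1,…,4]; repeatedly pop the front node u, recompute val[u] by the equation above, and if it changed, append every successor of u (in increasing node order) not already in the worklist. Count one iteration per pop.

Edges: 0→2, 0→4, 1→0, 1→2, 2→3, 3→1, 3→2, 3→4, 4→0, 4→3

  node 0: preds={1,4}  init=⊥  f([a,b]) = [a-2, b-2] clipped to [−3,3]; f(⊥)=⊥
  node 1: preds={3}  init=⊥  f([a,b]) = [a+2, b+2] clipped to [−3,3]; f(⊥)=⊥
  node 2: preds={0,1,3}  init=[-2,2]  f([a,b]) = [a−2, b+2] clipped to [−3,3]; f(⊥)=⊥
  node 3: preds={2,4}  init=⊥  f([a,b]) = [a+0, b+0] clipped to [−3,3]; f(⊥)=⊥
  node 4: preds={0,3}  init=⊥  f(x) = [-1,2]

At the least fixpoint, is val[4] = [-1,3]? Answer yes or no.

no

Worklist (14 pops):
  #1 pop 0: in=⊥ → ⊥ (no change)
  #2 pop 1: in=⊥ → ⊥ (no change)
  #3 pop 2: in=⊥ → [-2,2] (no change)
  #4 pop 3: in=[-2,2] → [-2,2] (was ⊥); enqueue [1,2]
  #5 pop 4: in=[-2,2] → [-1,2] (was ⊥); enqueue [0,3]
  #6 pop 1: in=[-2,2] → [0,3] (was ⊥); enqueue []
  #7 pop 2: in=[-2,3] → [-3,3] (was [-2,2]); enqueue []
  #8 pop 0: in=[-1,3] → [-3,1] (was ⊥); enqueue [2,4]
  #9 pop 3: in=[-3,3] → [-3,3] (was [-2,2]); enqueue [1]
  #10 pop 2: in=[-3,3] → [-3,3] (no change)
  #11 pop 4: in=[-3,3] → [-1,2] (no change)
  #12 pop 1: in=[-3,3] → [-1,3] (was [0,3]); enqueue [0,2]
  #13 pop 0: in=[-1,3] → [-3,1] (no change)
  #14 pop 2: in=[-3,3] → [-3,3] (no change)

Fixpoint:
  val[0] = [-3,1]
  val[1] = [-1,3]
  val[2] = [-3,3]
  val[3] = [-3,3]
  val[4] = [-1,2]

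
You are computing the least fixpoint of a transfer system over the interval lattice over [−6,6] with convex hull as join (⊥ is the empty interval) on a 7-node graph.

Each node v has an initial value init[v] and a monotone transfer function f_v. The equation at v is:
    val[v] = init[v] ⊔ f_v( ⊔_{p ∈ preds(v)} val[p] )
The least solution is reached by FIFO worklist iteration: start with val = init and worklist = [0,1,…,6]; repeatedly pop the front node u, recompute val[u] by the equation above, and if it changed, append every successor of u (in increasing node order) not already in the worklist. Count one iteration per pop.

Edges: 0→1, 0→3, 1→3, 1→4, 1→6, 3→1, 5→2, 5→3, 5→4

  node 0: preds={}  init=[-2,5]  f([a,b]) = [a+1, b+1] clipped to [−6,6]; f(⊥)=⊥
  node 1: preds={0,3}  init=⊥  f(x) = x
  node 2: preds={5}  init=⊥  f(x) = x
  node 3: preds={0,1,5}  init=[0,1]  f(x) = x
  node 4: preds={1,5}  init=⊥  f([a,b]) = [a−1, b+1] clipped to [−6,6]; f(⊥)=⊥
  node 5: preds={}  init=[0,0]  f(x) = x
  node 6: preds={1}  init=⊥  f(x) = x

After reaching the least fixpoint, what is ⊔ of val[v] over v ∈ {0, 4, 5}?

[-3,6]

Worklist (8 pops):
  #1 pop 0: in=⊥ → [-2,5] (no change)
  #2 pop 1: in=[-2,5] → [-2,5] (was ⊥); enqueue []
  #3 pop 2: in=[0,0] → [0,0] (was ⊥); enqueue []
  #4 pop 3: in=[-2,5] → [-2,5] (was [0,1]); enqueue [1]
  #5 pop 4: in=[-2,5] → [-3,6] (was ⊥); enqueue []
  #6 pop 5: in=⊥ → [0,0] (no change)
  #7 pop 6: in=[-2,5] → [-2,5] (was ⊥); enqueue []
  #8 pop 1: in=[-2,5] → [-2,5] (no change)

Fixpoint:
  val[0] = [-2,5]
  val[1] = [-2,5]
  val[2] = [0,0]
  val[3] = [-2,5]
  val[4] = [-3,6]
  val[5] = [0,0]
  val[6] = [-2,5]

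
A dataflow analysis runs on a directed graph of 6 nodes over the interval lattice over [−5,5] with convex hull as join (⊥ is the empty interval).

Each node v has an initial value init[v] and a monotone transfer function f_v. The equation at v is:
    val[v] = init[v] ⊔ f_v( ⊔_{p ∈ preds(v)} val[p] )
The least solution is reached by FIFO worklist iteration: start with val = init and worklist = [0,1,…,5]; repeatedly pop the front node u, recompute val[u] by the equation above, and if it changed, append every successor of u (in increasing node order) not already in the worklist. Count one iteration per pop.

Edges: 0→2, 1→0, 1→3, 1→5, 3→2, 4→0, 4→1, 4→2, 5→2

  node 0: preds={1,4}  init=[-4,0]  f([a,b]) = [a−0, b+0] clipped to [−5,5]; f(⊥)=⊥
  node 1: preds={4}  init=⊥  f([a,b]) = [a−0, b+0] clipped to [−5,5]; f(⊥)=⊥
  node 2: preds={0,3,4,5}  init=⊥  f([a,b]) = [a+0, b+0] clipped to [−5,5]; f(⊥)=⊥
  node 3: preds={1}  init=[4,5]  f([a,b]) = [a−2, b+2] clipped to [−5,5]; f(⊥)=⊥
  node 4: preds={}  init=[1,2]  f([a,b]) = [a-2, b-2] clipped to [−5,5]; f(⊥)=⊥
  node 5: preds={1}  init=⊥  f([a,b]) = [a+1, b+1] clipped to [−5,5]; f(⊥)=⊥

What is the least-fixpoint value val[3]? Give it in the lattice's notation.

[-1,5]

Worklist (8 pops):
  #1 pop 0: in=[1,2] → [-4,2] (was [-4,0]); enqueue []
  #2 pop 1: in=[1,2] → [1,2] (was ⊥); enqueue [0]
  #3 pop 2: in=[-4,5] → [-4,5] (was ⊥); enqueue []
  #4 pop 3: in=[1,2] → [-1,5] (was [4,5]); enqueue [2]
  #5 pop 4: in=⊥ → [1,2] (no change)
  #6 pop 5: in=[1,2] → [2,3] (was ⊥); enqueue []
  #7 pop 0: in=[1,2] → [-4,2] (no change)
  #8 pop 2: in=[-4,5] → [-4,5] (no change)

Fixpoint:
  val[0] = [-4,2]
  val[1] = [1,2]
  val[2] = [-4,5]
  val[3] = [-1,5]
  val[4] = [1,2]
  val[5] = [2,3]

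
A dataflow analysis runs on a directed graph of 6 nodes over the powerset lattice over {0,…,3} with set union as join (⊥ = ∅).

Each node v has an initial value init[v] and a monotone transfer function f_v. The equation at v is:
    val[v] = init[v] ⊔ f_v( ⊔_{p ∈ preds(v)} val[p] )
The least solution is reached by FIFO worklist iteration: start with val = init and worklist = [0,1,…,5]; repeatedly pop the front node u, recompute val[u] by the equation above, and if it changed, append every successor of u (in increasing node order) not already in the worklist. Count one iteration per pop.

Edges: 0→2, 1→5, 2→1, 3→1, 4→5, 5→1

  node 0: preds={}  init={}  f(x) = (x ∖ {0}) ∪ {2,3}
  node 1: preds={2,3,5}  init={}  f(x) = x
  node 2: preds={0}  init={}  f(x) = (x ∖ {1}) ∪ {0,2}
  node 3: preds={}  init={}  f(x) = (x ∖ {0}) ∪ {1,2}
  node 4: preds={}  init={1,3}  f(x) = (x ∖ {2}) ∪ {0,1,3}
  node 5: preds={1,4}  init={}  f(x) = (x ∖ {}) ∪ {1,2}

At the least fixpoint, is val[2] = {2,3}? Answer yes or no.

no

Trace (8 dequeues):
  [1] u=0 | in {} | out {2,3} | prev {} | push {}
  [2] u=1 | in {} | out {} | ==
  [3] u=2 | in {2,3} | out {0,2,3} | prev {} | push {1}
  [4] u=3 | in {} | out {1,2} | prev {} | push {}
  [5] u=4 | in {} | out {0,1,3} | prev {1,3} | push {}
  [6] u=5 | in {0,1,3} | out {0,1,2,3} | prev {} | push {}
  [7] u=1 | in {0,1,2,3} | out {0,1,2,3} | prev {} | push {5}
  [8] u=5 | in {0,1,2,3} | out {0,1,2,3} | ==

Converged values:
  [0] {2,3}
  [1] {0,1,2,3}
  [2] {0,2,3}
  [3] {1,2}
  [4] {0,1,3}
  [5] {0,1,2,3}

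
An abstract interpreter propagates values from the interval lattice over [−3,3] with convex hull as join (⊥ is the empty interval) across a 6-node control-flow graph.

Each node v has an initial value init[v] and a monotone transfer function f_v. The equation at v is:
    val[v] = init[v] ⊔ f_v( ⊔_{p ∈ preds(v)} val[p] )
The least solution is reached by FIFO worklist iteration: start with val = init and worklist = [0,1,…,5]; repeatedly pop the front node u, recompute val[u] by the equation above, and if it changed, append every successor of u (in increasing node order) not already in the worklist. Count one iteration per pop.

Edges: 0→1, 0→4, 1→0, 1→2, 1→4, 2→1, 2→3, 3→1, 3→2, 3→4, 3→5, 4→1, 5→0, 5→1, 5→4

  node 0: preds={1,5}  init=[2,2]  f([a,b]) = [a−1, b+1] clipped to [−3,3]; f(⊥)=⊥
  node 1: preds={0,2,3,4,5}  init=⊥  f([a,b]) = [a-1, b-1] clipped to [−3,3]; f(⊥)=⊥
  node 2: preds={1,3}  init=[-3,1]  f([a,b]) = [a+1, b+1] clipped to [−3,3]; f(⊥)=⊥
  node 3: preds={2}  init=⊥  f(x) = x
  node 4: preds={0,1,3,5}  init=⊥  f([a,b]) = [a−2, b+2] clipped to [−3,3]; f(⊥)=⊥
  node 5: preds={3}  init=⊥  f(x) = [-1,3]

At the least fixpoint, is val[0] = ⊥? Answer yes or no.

no

Worklist (17 pops):
  #1 pop 0: in=⊥ → [2,2] (no change)
  #2 pop 1: in=[-3,2] → [-3,1] (was ⊥); enqueue [0]
  #3 pop 2: in=[-3,1] → [-3,2] (was [-3,1]); enqueue [1]
  #4 pop 3: in=[-3,2] → [-3,2] (was ⊥); enqueue [2]
  #5 pop 4: in=[-3,2] → [-3,3] (was ⊥); enqueue []
  #6 pop 5: in=[-3,2] → [-1,3] (was ⊥); enqueue [4]
  #7 pop 0: in=[-3,3] → [-3,3] (was [2,2]); enqueue []
  #8 pop 1: in=[-3,3] → [-3,2] (was [-3,1]); enqueue [0]
  #9 pop 2: in=[-3,2] → [-3,3] (was [-3,2]); enqueue [1,3]
  #10 pop 4: in=[-3,3] → [-3,3] (no change)
  #11 pop 0: in=[-3,3] → [-3,3] (no change)
  #12 pop 1: in=[-3,3] → [-3,2] (no change)
  #13 pop 3: in=[-3,3] → [-3,3] (was [-3,2]); enqueue [1,2,4,5]
  #14 pop 1: in=[-3,3] → [-3,2] (no change)
  #15 pop 2: in=[-3,3] → [-3,3] (no change)
  #16 pop 4: in=[-3,3] → [-3,3] (no change)
  #17 pop 5: in=[-3,3] → [-1,3] (no change)

Fixpoint:
  val[0] = [-3,3]
  val[1] = [-3,2]
  val[2] = [-3,3]
  val[3] = [-3,3]
  val[4] = [-3,3]
  val[5] = [-1,3]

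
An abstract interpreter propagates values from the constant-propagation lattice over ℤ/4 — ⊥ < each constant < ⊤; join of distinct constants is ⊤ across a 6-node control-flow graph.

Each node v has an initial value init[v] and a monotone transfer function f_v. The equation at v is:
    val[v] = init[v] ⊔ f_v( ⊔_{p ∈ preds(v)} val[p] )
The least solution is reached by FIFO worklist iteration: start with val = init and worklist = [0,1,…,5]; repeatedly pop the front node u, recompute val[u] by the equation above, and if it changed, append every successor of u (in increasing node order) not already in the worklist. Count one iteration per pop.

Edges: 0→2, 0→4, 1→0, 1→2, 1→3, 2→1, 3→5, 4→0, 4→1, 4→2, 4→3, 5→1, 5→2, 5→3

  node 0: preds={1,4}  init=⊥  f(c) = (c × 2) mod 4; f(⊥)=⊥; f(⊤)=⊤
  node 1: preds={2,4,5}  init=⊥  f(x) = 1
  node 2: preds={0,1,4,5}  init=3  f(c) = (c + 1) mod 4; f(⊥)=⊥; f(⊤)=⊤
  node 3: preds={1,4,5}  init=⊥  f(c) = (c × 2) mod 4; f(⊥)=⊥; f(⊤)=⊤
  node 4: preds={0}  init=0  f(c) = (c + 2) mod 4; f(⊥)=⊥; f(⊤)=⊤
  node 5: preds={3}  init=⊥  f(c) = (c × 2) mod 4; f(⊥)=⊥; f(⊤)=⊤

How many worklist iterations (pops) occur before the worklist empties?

Trace (11 dequeues):
  [1] u=0 | in 0 | out 0 | prev ⊥ | push {}
  [2] u=1 | in ⊤ | out 1 | prev ⊥ | push {0}
  [3] u=2 | in ⊤ | out ⊤ | prev 3 | push {1}
  [4] u=3 | in ⊤ | out ⊤ | prev ⊥ | push {}
  [5] u=4 | in 0 | out ⊤ | prev 0 | push {2,3}
  [6] u=5 | in ⊤ | out ⊤ | prev ⊥ | push {}
  [7] u=0 | in ⊤ | out ⊤ | prev 0 | push {4}
  [8] u=1 | in ⊤ | out 1 | ==
  [9] u=2 | in ⊤ | out ⊤ | ==
  [10] u=3 | in ⊤ | out ⊤ | ==
  [11] u=4 | in ⊤ | out ⊤ | ==

Converged values:
  [0] ⊤
  [1] 1
  [2] ⊤
  [3] ⊤
  [4] ⊤
  [5] ⊤

11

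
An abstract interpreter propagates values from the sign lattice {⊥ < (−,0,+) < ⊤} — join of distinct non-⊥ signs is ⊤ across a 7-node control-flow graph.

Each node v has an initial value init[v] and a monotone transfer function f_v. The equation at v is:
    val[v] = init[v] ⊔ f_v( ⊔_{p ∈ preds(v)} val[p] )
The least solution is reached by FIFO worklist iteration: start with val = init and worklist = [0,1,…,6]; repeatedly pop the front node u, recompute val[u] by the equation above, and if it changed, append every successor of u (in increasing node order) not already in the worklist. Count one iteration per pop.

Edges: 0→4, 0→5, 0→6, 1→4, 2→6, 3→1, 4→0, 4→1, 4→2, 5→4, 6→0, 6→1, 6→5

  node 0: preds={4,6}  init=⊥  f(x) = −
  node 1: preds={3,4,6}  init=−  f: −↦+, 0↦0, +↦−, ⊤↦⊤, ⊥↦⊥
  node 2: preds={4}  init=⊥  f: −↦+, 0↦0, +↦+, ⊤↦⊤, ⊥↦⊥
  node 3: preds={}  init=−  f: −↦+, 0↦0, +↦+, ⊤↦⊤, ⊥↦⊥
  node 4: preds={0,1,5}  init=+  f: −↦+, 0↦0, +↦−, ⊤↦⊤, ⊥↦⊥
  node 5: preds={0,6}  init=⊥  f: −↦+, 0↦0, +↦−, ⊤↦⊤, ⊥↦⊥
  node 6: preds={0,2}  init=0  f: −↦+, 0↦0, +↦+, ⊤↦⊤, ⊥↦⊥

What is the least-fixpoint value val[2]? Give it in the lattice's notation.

Iteration log — 13 steps:
  step 1. node 0  ⊔preds=⊤  new=−  old=⊥  +wl: 
  step 2. node 1  ⊔preds=⊤  new=⊤  old=−  +wl: 
  step 3. node 2  ⊔preds=+  new=+  old=⊥  +wl: 
  step 4. node 3  ⊔preds=⊥  new=−  stable
  step 5. node 4  ⊔preds=⊤  new=⊤  old=+  +wl: 0,1,2
  step 6. node 5  ⊔preds=⊤  new=⊤  old=⊥  +wl: 4
  step 7. node 6  ⊔preds=⊤  new=⊤  old=0  +wl: 5
  step 8. node 0  ⊔preds=⊤  new=−  stable
  step 9. node 1  ⊔preds=⊤  new=⊤  stable
  step 10. node 2  ⊔preds=⊤  new=⊤  old=+  +wl: 6
  step 11. node 4  ⊔preds=⊤  new=⊤  stable
  step 12. node 5  ⊔preds=⊤  new=⊤  stable
  step 13. node 6  ⊔preds=⊤  new=⊤  stable

Least fixpoint reached:
  node 0: −
  node 1: ⊤
  node 2: ⊤
  node 3: −
  node 4: ⊤
  node 5: ⊤
  node 6: ⊤

⊤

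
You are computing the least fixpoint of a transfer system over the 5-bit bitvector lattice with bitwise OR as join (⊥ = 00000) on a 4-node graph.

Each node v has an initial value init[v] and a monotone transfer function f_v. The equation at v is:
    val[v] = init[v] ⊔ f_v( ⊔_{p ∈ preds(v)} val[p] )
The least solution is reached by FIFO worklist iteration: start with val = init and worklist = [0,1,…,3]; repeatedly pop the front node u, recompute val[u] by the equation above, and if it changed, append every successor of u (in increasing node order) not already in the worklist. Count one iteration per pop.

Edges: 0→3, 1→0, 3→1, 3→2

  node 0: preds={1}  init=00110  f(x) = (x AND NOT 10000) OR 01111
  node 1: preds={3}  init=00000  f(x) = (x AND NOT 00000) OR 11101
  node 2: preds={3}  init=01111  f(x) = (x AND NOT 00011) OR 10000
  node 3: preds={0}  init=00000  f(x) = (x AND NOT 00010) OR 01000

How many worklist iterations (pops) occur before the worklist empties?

Iteration log — 7 steps:
  step 1. node 0  ⊔preds=00000  new=01111  old=00110  +wl: 
  step 2. node 1  ⊔preds=00000  new=11101  old=00000  +wl: 0
  step 3. node 2  ⊔preds=00000  new=11111  old=01111  +wl: 
  step 4. node 3  ⊔preds=01111  new=01101  old=00000  +wl: 1,2
  step 5. node 0  ⊔preds=11101  new=01111  stable
  step 6. node 1  ⊔preds=01101  new=11101  stable
  step 7. node 2  ⊔preds=01101  new=11111  stable

Least fixpoint reached:
  node 0: 01111
  node 1: 11101
  node 2: 11111
  node 3: 01101

7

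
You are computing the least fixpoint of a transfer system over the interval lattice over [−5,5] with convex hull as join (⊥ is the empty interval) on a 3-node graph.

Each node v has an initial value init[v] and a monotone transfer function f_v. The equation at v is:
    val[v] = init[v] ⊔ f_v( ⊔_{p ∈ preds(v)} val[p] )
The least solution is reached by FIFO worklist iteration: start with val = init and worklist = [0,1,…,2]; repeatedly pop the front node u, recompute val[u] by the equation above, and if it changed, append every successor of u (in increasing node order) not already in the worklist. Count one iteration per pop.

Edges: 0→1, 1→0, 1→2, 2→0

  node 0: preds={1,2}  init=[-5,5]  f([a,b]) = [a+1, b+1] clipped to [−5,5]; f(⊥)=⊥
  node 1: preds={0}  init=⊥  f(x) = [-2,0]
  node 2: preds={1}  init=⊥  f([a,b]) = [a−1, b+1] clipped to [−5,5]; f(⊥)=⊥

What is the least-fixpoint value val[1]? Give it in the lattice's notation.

[-2,0]

Worklist (4 pops):
  #1 pop 0: in=⊥ → [-5,5] (no change)
  #2 pop 1: in=[-5,5] → [-2,0] (was ⊥); enqueue [0]
  #3 pop 2: in=[-2,0] → [-3,1] (was ⊥); enqueue []
  #4 pop 0: in=[-3,1] → [-5,5] (no change)

Fixpoint:
  val[0] = [-5,5]
  val[1] = [-2,0]
  val[2] = [-3,1]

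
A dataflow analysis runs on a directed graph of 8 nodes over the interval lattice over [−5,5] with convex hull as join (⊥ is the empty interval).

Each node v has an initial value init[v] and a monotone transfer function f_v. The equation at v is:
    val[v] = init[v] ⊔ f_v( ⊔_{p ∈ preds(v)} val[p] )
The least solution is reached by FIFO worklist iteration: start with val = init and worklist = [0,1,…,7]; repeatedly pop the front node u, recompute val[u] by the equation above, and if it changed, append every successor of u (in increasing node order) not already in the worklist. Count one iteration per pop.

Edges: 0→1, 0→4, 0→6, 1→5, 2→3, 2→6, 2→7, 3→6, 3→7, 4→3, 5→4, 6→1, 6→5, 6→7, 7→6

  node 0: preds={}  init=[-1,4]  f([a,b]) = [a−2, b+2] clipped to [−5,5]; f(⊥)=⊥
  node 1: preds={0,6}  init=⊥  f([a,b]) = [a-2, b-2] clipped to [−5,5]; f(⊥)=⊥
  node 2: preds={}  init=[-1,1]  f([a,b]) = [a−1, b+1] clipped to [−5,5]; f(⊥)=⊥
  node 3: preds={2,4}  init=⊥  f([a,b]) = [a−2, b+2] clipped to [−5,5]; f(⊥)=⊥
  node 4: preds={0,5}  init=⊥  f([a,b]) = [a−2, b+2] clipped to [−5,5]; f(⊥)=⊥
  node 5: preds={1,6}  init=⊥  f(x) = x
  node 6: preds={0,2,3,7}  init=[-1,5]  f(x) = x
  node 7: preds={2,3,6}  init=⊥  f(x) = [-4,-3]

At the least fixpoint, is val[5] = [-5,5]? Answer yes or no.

yes

Iteration log — 18 steps:
  step 1. node 0  ⊔preds=⊥  new=[-1,4]  stable
  step 2. node 1  ⊔preds=[-1,5]  new=[-3,3]  old=⊥  +wl: 
  step 3. node 2  ⊔preds=⊥  new=[-1,1]  stable
  step 4. node 3  ⊔preds=[-1,1]  new=[-3,3]  old=⊥  +wl: 
  step 5. node 4  ⊔preds=[-1,4]  new=[-3,5]  old=⊥  +wl: 3
  step 6. node 5  ⊔preds=[-3,5]  new=[-3,5]  old=⊥  +wl: 4
  step 7. node 6  ⊔preds=[-3,4]  new=[-3,5]  old=[-1,5]  +wl: 1,5
  step 8. node 7  ⊔preds=[-3,5]  new=[-4,-3]  old=⊥  +wl: 6
  step 9. node 3  ⊔preds=[-3,5]  new=[-5,5]  old=[-3,3]  +wl: 7
  step 10. node 4  ⊔preds=[-3,5]  new=[-5,5]  old=[-3,5]  +wl: 3
  step 11. node 1  ⊔preds=[-3,5]  new=[-5,3]  old=[-3,3]  +wl: 
  step 12. node 5  ⊔preds=[-5,5]  new=[-5,5]  old=[-3,5]  +wl: 4
  step 13. node 6  ⊔preds=[-5,5]  new=[-5,5]  old=[-3,5]  +wl: 1,5
  step 14. node 7  ⊔preds=[-5,5]  new=[-4,-3]  stable
  step 15. node 3  ⊔preds=[-5,5]  new=[-5,5]  stable
  step 16. node 4  ⊔preds=[-5,5]  new=[-5,5]  stable
  step 17. node 1  ⊔preds=[-5,5]  new=[-5,3]  stable
  step 18. node 5  ⊔preds=[-5,5]  new=[-5,5]  stable

Least fixpoint reached:
  node 0: [-1,4]
  node 1: [-5,3]
  node 2: [-1,1]
  node 3: [-5,5]
  node 4: [-5,5]
  node 5: [-5,5]
  node 6: [-5,5]
  node 7: [-4,-3]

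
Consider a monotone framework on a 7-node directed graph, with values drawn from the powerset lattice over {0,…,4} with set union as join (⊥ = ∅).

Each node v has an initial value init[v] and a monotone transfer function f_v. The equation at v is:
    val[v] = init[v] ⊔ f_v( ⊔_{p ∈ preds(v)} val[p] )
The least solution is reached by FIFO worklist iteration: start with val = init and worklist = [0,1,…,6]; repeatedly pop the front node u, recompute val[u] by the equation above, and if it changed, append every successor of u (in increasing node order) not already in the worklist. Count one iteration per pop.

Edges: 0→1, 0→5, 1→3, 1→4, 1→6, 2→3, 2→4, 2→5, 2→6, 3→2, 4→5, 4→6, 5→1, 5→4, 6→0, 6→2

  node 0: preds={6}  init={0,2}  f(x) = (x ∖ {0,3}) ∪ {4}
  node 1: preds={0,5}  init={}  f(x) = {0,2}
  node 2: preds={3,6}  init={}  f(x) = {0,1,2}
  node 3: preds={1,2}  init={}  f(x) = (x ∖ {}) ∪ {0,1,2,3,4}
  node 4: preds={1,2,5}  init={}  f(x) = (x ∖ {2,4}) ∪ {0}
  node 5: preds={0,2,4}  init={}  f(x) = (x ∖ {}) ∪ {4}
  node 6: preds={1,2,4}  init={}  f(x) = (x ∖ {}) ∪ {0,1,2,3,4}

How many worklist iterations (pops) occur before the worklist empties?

Trace (13 dequeues):
  [1] u=0 | in {} | out {0,2,4} | prev {0,2} | push {}
  [2] u=1 | in {0,2,4} | out {0,2} | prev {} | push {}
  [3] u=2 | in {} | out {0,1,2} | prev {} | push {}
  [4] u=3 | in {0,1,2} | out {0,1,2,3,4} | prev {} | push {2}
  [5] u=4 | in {0,1,2} | out {0,1} | prev {} | push {}
  [6] u=5 | in {0,1,2,4} | out {0,1,2,4} | prev {} | push {1,4}
  [7] u=6 | in {0,1,2} | out {0,1,2,3,4} | prev {} | push {0}
  [8] u=2 | in {0,1,2,3,4} | out {0,1,2} | ==
  [9] u=1 | in {0,1,2,4} | out {0,2} | ==
  [10] u=4 | in {0,1,2,4} | out {0,1} | ==
  [11] u=0 | in {0,1,2,3,4} | out {0,1,2,4} | prev {0,2,4} | push {1,5}
  [12] u=1 | in {0,1,2,4} | out {0,2} | ==
  [13] u=5 | in {0,1,2,4} | out {0,1,2,4} | ==

Converged values:
  [0] {0,1,2,4}
  [1] {0,2}
  [2] {0,1,2}
  [3] {0,1,2,3,4}
  [4] {0,1}
  [5] {0,1,2,4}
  [6] {0,1,2,3,4}

13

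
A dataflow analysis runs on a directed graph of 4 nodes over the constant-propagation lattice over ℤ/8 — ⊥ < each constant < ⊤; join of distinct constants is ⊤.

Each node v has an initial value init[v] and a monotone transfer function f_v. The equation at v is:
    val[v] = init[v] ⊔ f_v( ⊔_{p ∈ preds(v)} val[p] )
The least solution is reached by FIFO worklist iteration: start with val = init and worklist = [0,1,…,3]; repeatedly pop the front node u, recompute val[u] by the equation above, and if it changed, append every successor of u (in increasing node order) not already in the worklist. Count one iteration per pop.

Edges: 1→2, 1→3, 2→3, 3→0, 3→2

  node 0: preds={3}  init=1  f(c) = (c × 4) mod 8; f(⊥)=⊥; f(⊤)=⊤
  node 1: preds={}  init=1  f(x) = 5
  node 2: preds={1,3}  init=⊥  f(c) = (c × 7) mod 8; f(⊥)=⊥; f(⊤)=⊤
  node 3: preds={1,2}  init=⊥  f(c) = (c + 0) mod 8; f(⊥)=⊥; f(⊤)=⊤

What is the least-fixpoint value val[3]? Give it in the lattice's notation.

⊤

Worklist (6 pops):
  #1 pop 0: in=⊥ → 1 (no change)
  #2 pop 1: in=⊥ → ⊤ (was 1); enqueue []
  #3 pop 2: in=⊤ → ⊤ (was ⊥); enqueue []
  #4 pop 3: in=⊤ → ⊤ (was ⊥); enqueue [0,2]
  #5 pop 0: in=⊤ → ⊤ (was 1); enqueue []
  #6 pop 2: in=⊤ → ⊤ (no change)

Fixpoint:
  val[0] = ⊤
  val[1] = ⊤
  val[2] = ⊤
  val[3] = ⊤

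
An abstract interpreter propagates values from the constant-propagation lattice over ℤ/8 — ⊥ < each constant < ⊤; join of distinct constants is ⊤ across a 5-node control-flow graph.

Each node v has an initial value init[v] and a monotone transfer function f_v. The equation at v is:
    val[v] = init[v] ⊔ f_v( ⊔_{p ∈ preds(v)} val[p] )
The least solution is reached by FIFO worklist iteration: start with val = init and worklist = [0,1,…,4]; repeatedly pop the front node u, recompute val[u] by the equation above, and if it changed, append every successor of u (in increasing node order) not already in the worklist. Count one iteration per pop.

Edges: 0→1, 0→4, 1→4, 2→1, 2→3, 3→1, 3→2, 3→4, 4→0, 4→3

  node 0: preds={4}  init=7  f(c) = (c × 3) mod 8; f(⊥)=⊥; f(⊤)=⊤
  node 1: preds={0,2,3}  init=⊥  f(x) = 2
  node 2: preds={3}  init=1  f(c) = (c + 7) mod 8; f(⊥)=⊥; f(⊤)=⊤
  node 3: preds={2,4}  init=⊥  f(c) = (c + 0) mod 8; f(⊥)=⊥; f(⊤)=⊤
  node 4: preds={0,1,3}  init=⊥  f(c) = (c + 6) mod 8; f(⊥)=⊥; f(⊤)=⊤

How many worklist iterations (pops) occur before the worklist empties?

Trace (12 dequeues):
  [1] u=0 | in ⊥ | out 7 | ==
  [2] u=1 | in ⊤ | out 2 | prev ⊥ | push {}
  [3] u=2 | in ⊥ | out 1 | ==
  [4] u=3 | in 1 | out 1 | prev ⊥ | push {1,2}
  [5] u=4 | in ⊤ | out ⊤ | prev ⊥ | push {0,3}
  [6] u=1 | in ⊤ | out 2 | ==
  [7] u=2 | in 1 | out ⊤ | prev 1 | push {1}
  [8] u=0 | in ⊤ | out ⊤ | prev 7 | push {4}
  [9] u=3 | in ⊤ | out ⊤ | prev 1 | push {2}
  [10] u=1 | in ⊤ | out 2 | ==
  [11] u=4 | in ⊤ | out ⊤ | ==
  [12] u=2 | in ⊤ | out ⊤ | ==

Converged values:
  [0] ⊤
  [1] 2
  [2] ⊤
  [3] ⊤
  [4] ⊤

12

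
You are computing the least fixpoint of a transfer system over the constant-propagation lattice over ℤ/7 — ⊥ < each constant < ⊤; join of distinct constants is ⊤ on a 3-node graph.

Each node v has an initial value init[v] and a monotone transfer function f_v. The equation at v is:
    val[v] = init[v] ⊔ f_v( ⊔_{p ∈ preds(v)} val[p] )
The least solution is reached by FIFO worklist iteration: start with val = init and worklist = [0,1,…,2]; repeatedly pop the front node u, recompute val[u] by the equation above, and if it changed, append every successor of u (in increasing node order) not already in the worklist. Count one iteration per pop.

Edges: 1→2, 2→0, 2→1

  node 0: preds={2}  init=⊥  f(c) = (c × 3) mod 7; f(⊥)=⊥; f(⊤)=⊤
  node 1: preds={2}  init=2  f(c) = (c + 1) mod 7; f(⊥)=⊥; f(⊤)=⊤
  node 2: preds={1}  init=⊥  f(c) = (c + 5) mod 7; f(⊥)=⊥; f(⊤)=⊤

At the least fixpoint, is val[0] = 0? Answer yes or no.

Worklist (8 pops):
  #1 pop 0: in=⊥ → ⊥ (no change)
  #2 pop 1: in=⊥ → 2 (no change)
  #3 pop 2: in=2 → 0 (was ⊥); enqueue [0,1]
  #4 pop 0: in=0 → 0 (was ⊥); enqueue []
  #5 pop 1: in=0 → ⊤ (was 2); enqueue [2]
  #6 pop 2: in=⊤ → ⊤ (was 0); enqueue [0,1]
  #7 pop 0: in=⊤ → ⊤ (was 0); enqueue []
  #8 pop 1: in=⊤ → ⊤ (no change)

Fixpoint:
  val[0] = ⊤
  val[1] = ⊤
  val[2] = ⊤

no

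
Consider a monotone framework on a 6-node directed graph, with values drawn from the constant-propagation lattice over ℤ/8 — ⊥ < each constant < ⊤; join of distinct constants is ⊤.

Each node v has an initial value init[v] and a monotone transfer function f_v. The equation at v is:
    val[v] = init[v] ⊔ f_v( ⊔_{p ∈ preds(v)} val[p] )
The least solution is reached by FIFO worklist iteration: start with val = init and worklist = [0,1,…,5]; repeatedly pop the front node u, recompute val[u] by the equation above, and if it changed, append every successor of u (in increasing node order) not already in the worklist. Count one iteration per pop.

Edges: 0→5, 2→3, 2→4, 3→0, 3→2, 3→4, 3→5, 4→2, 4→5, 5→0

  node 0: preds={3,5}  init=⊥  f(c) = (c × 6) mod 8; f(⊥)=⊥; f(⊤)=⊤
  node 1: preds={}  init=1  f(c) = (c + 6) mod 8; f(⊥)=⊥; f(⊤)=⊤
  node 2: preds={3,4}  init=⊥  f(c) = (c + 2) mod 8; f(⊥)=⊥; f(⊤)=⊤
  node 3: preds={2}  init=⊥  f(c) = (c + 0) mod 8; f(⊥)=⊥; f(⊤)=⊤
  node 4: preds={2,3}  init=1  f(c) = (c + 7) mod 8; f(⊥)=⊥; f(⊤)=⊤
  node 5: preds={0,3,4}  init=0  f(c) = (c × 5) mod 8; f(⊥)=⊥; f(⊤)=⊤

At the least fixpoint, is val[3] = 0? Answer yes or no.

Iteration log — 14 steps:
  step 1. node 0  ⊔preds=0  new=0  old=⊥  +wl: 
  step 2. node 1  ⊔preds=⊥  new=1  stable
  step 3. node 2  ⊔preds=1  new=3  old=⊥  +wl: 
  step 4. node 3  ⊔preds=3  new=3  old=⊥  +wl: 0,2
  step 5. node 4  ⊔preds=3  new=⊤  old=1  +wl: 
  step 6. node 5  ⊔preds=⊤  new=⊤  old=0  +wl: 
  step 7. node 0  ⊔preds=⊤  new=⊤  old=0  +wl: 5
  step 8. node 2  ⊔preds=⊤  new=⊤  old=3  +wl: 3,4
  step 9. node 5  ⊔preds=⊤  new=⊤  stable
  step 10. node 3  ⊔preds=⊤  new=⊤  old=3  +wl: 0,2,5
  step 11. node 4  ⊔preds=⊤  new=⊤  stable
  step 12. node 0  ⊔preds=⊤  new=⊤  stable
  step 13. node 2  ⊔preds=⊤  new=⊤  stable
  step 14. node 5  ⊔preds=⊤  new=⊤  stable

Least fixpoint reached:
  node 0: ⊤
  node 1: 1
  node 2: ⊤
  node 3: ⊤
  node 4: ⊤
  node 5: ⊤

no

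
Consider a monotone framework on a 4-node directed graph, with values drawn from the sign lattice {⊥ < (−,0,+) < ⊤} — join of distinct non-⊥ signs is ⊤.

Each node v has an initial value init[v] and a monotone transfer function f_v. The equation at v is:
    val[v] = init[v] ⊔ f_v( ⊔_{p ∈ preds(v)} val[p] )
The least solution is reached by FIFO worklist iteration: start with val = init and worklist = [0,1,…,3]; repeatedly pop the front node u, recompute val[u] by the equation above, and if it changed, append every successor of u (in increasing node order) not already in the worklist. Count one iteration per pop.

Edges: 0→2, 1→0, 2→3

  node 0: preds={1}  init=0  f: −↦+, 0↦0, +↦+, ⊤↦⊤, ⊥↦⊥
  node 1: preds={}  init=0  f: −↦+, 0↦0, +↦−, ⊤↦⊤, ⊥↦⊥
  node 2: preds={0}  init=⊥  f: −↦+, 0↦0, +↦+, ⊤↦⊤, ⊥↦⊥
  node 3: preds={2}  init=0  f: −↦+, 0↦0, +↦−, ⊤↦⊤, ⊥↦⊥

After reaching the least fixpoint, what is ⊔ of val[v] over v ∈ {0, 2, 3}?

0

Worklist (4 pops):
  #1 pop 0: in=0 → 0 (no change)
  #2 pop 1: in=⊥ → 0 (no change)
  #3 pop 2: in=0 → 0 (was ⊥); enqueue []
  #4 pop 3: in=0 → 0 (no change)

Fixpoint:
  val[0] = 0
  val[1] = 0
  val[2] = 0
  val[3] = 0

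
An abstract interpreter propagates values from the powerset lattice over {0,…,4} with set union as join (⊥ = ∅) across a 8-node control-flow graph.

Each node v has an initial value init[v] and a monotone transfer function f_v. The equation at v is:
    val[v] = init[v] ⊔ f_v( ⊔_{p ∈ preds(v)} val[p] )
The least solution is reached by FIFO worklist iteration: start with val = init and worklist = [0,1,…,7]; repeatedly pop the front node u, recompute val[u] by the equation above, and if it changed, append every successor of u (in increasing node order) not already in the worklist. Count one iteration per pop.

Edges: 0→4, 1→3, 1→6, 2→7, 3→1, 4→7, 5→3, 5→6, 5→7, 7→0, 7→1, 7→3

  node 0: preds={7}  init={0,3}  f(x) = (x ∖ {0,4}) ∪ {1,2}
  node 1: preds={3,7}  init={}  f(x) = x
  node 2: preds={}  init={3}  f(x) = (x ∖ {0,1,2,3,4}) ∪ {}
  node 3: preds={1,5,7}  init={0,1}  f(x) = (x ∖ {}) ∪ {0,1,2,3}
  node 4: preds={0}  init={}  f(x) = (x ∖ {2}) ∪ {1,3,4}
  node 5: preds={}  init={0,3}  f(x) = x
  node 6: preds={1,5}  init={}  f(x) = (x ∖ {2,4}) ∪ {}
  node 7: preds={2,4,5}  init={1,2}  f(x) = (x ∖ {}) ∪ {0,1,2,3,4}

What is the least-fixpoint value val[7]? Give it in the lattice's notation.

Iteration log — 13 steps:
  step 1. node 0  ⊔preds={1,2}  new={0,1,2,3}  old={0,3}  +wl: 
  step 2. node 1  ⊔preds={0,1,2}  new={0,1,2}  old={}  +wl: 
  step 3. node 2  ⊔preds={}  new={3}  stable
  step 4. node 3  ⊔preds={0,1,2,3}  new={0,1,2,3}  old={0,1}  +wl: 1
  step 5. node 4  ⊔preds={0,1,2,3}  new={0,1,3,4}  old={}  +wl: 
  step 6. node 5  ⊔preds={}  new={0,3}  stable
  step 7. node 6  ⊔preds={0,1,2,3}  new={0,1,3}  old={}  +wl: 
  step 8. node 7  ⊔preds={0,1,3,4}  new={0,1,2,3,4}  old={1,2}  +wl: 0,3
  step 9. node 1  ⊔preds={0,1,2,3,4}  new={0,1,2,3,4}  old={0,1,2}  +wl: 6
  step 10. node 0  ⊔preds={0,1,2,3,4}  new={0,1,2,3}  stable
  step 11. node 3  ⊔preds={0,1,2,3,4}  new={0,1,2,3,4}  old={0,1,2,3}  +wl: 1
  step 12. node 6  ⊔preds={0,1,2,3,4}  new={0,1,3}  stable
  step 13. node 1  ⊔preds={0,1,2,3,4}  new={0,1,2,3,4}  stable

Least fixpoint reached:
  node 0: {0,1,2,3}
  node 1: {0,1,2,3,4}
  node 2: {3}
  node 3: {0,1,2,3,4}
  node 4: {0,1,3,4}
  node 5: {0,3}
  node 6: {0,1,3}
  node 7: {0,1,2,3,4}

{0,1,2,3,4}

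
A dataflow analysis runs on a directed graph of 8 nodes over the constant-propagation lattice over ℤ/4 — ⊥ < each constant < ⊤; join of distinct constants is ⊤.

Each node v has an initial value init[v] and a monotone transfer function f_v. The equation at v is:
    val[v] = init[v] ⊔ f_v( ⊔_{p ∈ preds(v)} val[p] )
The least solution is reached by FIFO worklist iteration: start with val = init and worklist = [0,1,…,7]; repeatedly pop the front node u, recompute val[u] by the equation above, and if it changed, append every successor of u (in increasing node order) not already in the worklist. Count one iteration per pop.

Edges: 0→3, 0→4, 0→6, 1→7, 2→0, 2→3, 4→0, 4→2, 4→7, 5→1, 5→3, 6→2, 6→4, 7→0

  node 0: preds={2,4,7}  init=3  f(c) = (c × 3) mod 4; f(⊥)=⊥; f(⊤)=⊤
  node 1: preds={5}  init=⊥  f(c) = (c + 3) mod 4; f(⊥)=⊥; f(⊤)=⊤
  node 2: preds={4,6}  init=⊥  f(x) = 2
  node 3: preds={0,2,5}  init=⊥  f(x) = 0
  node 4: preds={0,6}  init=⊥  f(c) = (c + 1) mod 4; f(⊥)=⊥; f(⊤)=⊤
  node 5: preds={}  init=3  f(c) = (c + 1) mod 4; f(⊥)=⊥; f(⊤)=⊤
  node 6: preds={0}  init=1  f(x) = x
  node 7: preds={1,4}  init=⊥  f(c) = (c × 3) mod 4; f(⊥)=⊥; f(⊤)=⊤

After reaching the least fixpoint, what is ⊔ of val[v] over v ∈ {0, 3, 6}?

Iteration log — 13 steps:
  step 1. node 0  ⊔preds=⊥  new=3  stable
  step 2. node 1  ⊔preds=3  new=2  old=⊥  +wl: 
  step 3. node 2  ⊔preds=1  new=2  old=⊥  +wl: 0
  step 4. node 3  ⊔preds=⊤  new=0  old=⊥  +wl: 
  step 5. node 4  ⊔preds=⊤  new=⊤  old=⊥  +wl: 2
  step 6. node 5  ⊔preds=⊥  new=3  stable
  step 7. node 6  ⊔preds=3  new=⊤  old=1  +wl: 4
  step 8. node 7  ⊔preds=⊤  new=⊤  old=⊥  +wl: 
  step 9. node 0  ⊔preds=⊤  new=⊤  old=3  +wl: 3,6
  step 10. node 2  ⊔preds=⊤  new=2  stable
  step 11. node 4  ⊔preds=⊤  new=⊤  stable
  step 12. node 3  ⊔preds=⊤  new=0  stable
  step 13. node 6  ⊔preds=⊤  new=⊤  stable

Least fixpoint reached:
  node 0: ⊤
  node 1: 2
  node 2: 2
  node 3: 0
  node 4: ⊤
  node 5: 3
  node 6: ⊤
  node 7: ⊤

⊤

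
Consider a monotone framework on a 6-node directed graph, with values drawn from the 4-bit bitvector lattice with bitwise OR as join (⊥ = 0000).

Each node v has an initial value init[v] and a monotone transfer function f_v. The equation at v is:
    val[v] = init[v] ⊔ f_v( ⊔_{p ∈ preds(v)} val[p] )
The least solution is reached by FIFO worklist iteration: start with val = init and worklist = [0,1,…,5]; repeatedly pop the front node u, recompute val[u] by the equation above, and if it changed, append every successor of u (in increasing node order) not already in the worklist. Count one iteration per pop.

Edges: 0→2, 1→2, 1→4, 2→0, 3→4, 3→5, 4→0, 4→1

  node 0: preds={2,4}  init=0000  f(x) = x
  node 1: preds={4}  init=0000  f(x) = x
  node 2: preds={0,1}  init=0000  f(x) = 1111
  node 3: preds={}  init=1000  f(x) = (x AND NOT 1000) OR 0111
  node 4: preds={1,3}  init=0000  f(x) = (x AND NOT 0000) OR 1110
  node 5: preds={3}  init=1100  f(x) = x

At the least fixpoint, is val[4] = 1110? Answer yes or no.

Trace (10 dequeues):
  [1] u=0 | in 0000 | out 0000 | ==
  [2] u=1 | in 0000 | out 0000 | ==
  [3] u=2 | in 0000 | out 1111 | prev 0000 | push {0}
  [4] u=3 | in 0000 | out 1111 | prev 1000 | push {}
  [5] u=4 | in 1111 | out 1111 | prev 0000 | push {1}
  [6] u=5 | in 1111 | out 1111 | prev 1100 | push {}
  [7] u=0 | in 1111 | out 1111 | prev 0000 | push {2}
  [8] u=1 | in 1111 | out 1111 | prev 0000 | push {4}
  [9] u=2 | in 1111 | out 1111 | ==
  [10] u=4 | in 1111 | out 1111 | ==

Converged values:
  [0] 1111
  [1] 1111
  [2] 1111
  [3] 1111
  [4] 1111
  [5] 1111

no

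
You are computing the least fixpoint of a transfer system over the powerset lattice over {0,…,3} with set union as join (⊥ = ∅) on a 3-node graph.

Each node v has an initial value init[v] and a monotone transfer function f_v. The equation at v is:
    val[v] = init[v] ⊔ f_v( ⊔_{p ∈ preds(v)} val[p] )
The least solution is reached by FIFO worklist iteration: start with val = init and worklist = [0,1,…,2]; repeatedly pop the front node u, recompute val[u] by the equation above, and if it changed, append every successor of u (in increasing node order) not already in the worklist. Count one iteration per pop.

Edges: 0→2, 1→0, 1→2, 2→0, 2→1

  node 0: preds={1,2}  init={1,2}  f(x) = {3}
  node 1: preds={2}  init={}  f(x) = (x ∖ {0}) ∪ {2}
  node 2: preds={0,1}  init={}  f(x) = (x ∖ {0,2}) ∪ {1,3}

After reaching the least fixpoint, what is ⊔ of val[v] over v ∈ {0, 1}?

{1,2,3}

Iteration log — 7 steps:
  step 1. node 0  ⊔preds={}  new={1,2,3}  old={1,2}  +wl: 
  step 2. node 1  ⊔preds={}  new={2}  old={}  +wl: 0
  step 3. node 2  ⊔preds={1,2,3}  new={1,3}  old={}  +wl: 1
  step 4. node 0  ⊔preds={1,2,3}  new={1,2,3}  stable
  step 5. node 1  ⊔preds={1,3}  new={1,2,3}  old={2}  +wl: 0,2
  step 6. node 0  ⊔preds={1,2,3}  new={1,2,3}  stable
  step 7. node 2  ⊔preds={1,2,3}  new={1,3}  stable

Least fixpoint reached:
  node 0: {1,2,3}
  node 1: {1,2,3}
  node 2: {1,3}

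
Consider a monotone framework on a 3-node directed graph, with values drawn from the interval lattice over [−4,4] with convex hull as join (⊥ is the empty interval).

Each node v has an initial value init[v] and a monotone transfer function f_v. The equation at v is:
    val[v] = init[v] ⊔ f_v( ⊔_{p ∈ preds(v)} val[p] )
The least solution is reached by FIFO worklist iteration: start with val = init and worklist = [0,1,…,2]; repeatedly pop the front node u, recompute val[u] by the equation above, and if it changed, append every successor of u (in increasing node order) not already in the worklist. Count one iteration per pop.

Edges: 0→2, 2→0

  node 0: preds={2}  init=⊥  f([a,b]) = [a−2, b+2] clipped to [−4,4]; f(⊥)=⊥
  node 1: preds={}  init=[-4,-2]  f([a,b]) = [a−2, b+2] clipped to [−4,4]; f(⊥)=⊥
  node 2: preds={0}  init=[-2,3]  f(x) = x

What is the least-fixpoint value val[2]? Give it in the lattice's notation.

Iteration log — 4 steps:
  step 1. node 0  ⊔preds=[-2,3]  new=[-4,4]  old=⊥  +wl: 
  step 2. node 1  ⊔preds=⊥  new=[-4,-2]  stable
  step 3. node 2  ⊔preds=[-4,4]  new=[-4,4]  old=[-2,3]  +wl: 0
  step 4. node 0  ⊔preds=[-4,4]  new=[-4,4]  stable

Least fixpoint reached:
  node 0: [-4,4]
  node 1: [-4,-2]
  node 2: [-4,4]

[-4,4]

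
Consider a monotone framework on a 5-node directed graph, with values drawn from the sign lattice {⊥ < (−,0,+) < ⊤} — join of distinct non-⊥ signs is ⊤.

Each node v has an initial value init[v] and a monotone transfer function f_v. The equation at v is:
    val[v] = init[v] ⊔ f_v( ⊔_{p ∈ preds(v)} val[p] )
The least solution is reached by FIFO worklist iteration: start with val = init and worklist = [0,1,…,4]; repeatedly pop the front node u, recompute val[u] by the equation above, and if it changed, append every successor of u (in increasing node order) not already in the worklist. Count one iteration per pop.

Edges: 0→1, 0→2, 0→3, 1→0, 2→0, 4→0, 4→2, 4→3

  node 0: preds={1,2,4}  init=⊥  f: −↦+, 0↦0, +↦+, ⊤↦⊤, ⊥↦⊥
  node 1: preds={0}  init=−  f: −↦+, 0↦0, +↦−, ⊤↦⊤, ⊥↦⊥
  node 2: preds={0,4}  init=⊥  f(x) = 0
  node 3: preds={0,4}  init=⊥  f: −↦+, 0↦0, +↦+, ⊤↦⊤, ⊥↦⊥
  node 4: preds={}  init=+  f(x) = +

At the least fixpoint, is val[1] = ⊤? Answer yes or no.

yes

Trace (6 dequeues):
  [1] u=0 | in ⊤ | out ⊤ | prev ⊥ | push {}
  [2] u=1 | in ⊤ | out ⊤ | prev − | push {0}
  [3] u=2 | in ⊤ | out 0 | prev ⊥ | push {}
  [4] u=3 | in ⊤ | out ⊤ | prev ⊥ | push {}
  [5] u=4 | in ⊥ | out + | ==
  [6] u=0 | in ⊤ | out ⊤ | ==

Converged values:
  [0] ⊤
  [1] ⊤
  [2] 0
  [3] ⊤
  [4] +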